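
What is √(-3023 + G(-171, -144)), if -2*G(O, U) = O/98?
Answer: I*√592337/14 ≈ 54.974*I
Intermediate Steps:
G(O, U) = -O/196 (G(O, U) = -O/(2*98) = -O/196)
√(-3023 + G(-171, -144)) = √(-3023 - 1/196*(-171)) = √(-3023 + 171/196) = √(-592337/196) = I*√592337/14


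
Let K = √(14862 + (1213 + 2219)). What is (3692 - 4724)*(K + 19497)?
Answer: -20120904 - 1032*√18294 ≈ -2.0260e+7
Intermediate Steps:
K = √18294 (K = √(14862 + 3432) = √18294 ≈ 135.26)
(3692 - 4724)*(K + 19497) = (3692 - 4724)*(√18294 + 19497) = -1032*(19497 + √18294) = -20120904 - 1032*√18294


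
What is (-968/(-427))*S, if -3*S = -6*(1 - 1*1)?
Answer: 0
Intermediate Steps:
S = 0 (S = -(-2)*(1 - 1*1) = -(-2)*(1 - 1) = -(-2)*0 = -⅓*0 = 0)
(-968/(-427))*S = -968/(-427)*0 = -968*(-1/427)*0 = (968/427)*0 = 0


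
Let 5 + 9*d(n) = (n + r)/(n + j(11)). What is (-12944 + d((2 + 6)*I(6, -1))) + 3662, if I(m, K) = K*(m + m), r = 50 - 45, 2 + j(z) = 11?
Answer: -7268150/783 ≈ -9282.4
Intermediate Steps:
j(z) = 9 (j(z) = -2 + 11 = 9)
r = 5
I(m, K) = 2*K*m (I(m, K) = K*(2*m) = 2*K*m)
d(n) = -5/9 + (5 + n)/(9*(9 + n)) (d(n) = -5/9 + ((n + 5)/(n + 9))/9 = -5/9 + ((5 + n)/(9 + n))/9 = -5/9 + (5 + n)/(9*(9 + n)))
(-12944 + d((2 + 6)*I(6, -1))) + 3662 = (-12944 + 4*(-10 - (2 + 6)*2*(-1)*6)/(9*(9 + (2 + 6)*(2*(-1)*6)))) + 3662 = (-12944 + 4*(-10 - 8*(-12))/(9*(9 + 8*(-12)))) + 3662 = (-12944 + 4*(-10 - 1*(-96))/(9*(9 - 96))) + 3662 = (-12944 + (4/9)*(-10 + 96)/(-87)) + 3662 = (-12944 + (4/9)*(-1/87)*86) + 3662 = (-12944 - 344/783) + 3662 = -10135496/783 + 3662 = -7268150/783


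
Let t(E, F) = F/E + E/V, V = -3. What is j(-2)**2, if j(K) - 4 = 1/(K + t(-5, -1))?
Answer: 49/4 ≈ 12.250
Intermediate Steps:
t(E, F) = -E/3 + F/E (t(E, F) = F/E + E/(-3) = F/E + E*(-1/3) = F/E - E/3 = -E/3 + F/E)
j(K) = 4 + 1/(28/15 + K) (j(K) = 4 + 1/(K + (-1/3*(-5) - 1/(-5))) = 4 + 1/(K + (5/3 - 1*(-1/5))) = 4 + 1/(K + (5/3 + 1/5)) = 4 + 1/(K + 28/15) = 4 + 1/(28/15 + K))
j(-2)**2 = ((127 + 60*(-2))/(28 + 15*(-2)))**2 = ((127 - 120)/(28 - 30))**2 = (7/(-2))**2 = (-1/2*7)**2 = (-7/2)**2 = 49/4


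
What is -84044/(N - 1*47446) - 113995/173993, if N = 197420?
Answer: -15859676911/13047213091 ≈ -1.2156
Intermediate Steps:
-84044/(N - 1*47446) - 113995/173993 = -84044/(197420 - 1*47446) - 113995/173993 = -84044/(197420 - 47446) - 113995*1/173993 = -84044/149974 - 113995/173993 = -84044*1/149974 - 113995/173993 = -42022/74987 - 113995/173993 = -15859676911/13047213091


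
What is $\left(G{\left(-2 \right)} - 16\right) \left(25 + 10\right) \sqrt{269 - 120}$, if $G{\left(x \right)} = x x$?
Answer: $- 420 \sqrt{149} \approx -5126.8$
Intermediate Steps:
$G{\left(x \right)} = x^{2}$
$\left(G{\left(-2 \right)} - 16\right) \left(25 + 10\right) \sqrt{269 - 120} = \left(\left(-2\right)^{2} - 16\right) \left(25 + 10\right) \sqrt{269 - 120} = \left(4 - 16\right) 35 \sqrt{149} = \left(-12\right) 35 \sqrt{149} = - 420 \sqrt{149}$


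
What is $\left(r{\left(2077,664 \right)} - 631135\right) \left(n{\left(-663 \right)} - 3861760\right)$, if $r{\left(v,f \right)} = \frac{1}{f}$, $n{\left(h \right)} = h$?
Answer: $\frac{1618639661967297}{664} \approx 2.4377 \cdot 10^{12}$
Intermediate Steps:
$\left(r{\left(2077,664 \right)} - 631135\right) \left(n{\left(-663 \right)} - 3861760\right) = \left(\frac{1}{664} - 631135\right) \left(-663 - 3861760\right) = \left(\frac{1}{664} - 631135\right) \left(-3862423\right) = \left(- \frac{419073639}{664}\right) \left(-3862423\right) = \frac{1618639661967297}{664}$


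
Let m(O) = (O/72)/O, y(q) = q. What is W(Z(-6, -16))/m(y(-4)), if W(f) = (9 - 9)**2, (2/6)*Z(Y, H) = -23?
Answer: 0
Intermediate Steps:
Z(Y, H) = -69 (Z(Y, H) = 3*(-23) = -69)
W(f) = 0 (W(f) = 0**2 = 0)
m(O) = 1/72 (m(O) = (O*(1/72))/O = (O/72)/O = 1/72)
W(Z(-6, -16))/m(y(-4)) = 0/(1/72) = 0*72 = 0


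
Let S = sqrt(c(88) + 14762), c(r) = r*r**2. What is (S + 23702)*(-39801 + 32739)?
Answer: -167383524 - 77682*sqrt(5754) ≈ -1.7328e+8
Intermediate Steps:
c(r) = r**3
S = 11*sqrt(5754) (S = sqrt(88**3 + 14762) = sqrt(681472 + 14762) = sqrt(696234) = 11*sqrt(5754) ≈ 834.41)
(S + 23702)*(-39801 + 32739) = (11*sqrt(5754) + 23702)*(-39801 + 32739) = (23702 + 11*sqrt(5754))*(-7062) = -167383524 - 77682*sqrt(5754)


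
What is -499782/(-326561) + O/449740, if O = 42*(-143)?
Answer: 111405315657/73433772070 ≈ 1.5171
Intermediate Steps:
O = -6006
-499782/(-326561) + O/449740 = -499782/(-326561) - 6006/449740 = -499782*(-1/326561) - 6006*1/449740 = 499782/326561 - 3003/224870 = 111405315657/73433772070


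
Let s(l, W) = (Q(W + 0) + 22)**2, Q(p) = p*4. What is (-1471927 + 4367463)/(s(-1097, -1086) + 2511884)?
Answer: 180971/1324473 ≈ 0.13664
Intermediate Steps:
Q(p) = 4*p
s(l, W) = (22 + 4*W)**2 (s(l, W) = (4*(W + 0) + 22)**2 = (4*W + 22)**2 = (22 + 4*W)**2)
(-1471927 + 4367463)/(s(-1097, -1086) + 2511884) = (-1471927 + 4367463)/(4*(11 + 2*(-1086))**2 + 2511884) = 2895536/(4*(11 - 2172)**2 + 2511884) = 2895536/(4*(-2161)**2 + 2511884) = 2895536/(4*4669921 + 2511884) = 2895536/(18679684 + 2511884) = 2895536/21191568 = 2895536*(1/21191568) = 180971/1324473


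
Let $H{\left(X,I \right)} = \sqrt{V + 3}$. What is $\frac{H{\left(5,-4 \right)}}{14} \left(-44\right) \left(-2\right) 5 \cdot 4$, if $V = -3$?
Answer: $0$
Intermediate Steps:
$H{\left(X,I \right)} = 0$ ($H{\left(X,I \right)} = \sqrt{-3 + 3} = \sqrt{0} = 0$)
$\frac{H{\left(5,-4 \right)}}{14} \left(-44\right) \left(-2\right) 5 \cdot 4 = \frac{0}{14} \left(-44\right) \left(-2\right) 5 \cdot 4 = 0 \cdot \frac{1}{14} \left(-44\right) \left(\left(-10\right) 4\right) = 0 \left(-44\right) \left(-40\right) = 0 \left(-40\right) = 0$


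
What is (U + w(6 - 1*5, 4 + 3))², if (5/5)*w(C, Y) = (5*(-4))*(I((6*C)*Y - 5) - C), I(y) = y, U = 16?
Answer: 495616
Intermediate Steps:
w(C, Y) = 100 + 20*C - 120*C*Y (w(C, Y) = (5*(-4))*(((6*C)*Y - 5) - C) = -20*((6*C*Y - 5) - C) = -20*((-5 + 6*C*Y) - C) = -20*(-5 - C + 6*C*Y) = 100 + 20*C - 120*C*Y)
(U + w(6 - 1*5, 4 + 3))² = (16 + (100 + 20*(6 - 1*5) - 120*(6 - 1*5)*(4 + 3)))² = (16 + (100 + 20*(6 - 5) - 120*(6 - 5)*7))² = (16 + (100 + 20*1 - 120*1*7))² = (16 + (100 + 20 - 840))² = (16 - 720)² = (-704)² = 495616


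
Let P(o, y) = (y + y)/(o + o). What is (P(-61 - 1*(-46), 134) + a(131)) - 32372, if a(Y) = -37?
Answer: -486269/15 ≈ -32418.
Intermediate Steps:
P(o, y) = y/o (P(o, y) = (2*y)/((2*o)) = (2*y)*(1/(2*o)) = y/o)
(P(-61 - 1*(-46), 134) + a(131)) - 32372 = (134/(-61 - 1*(-46)) - 37) - 32372 = (134/(-61 + 46) - 37) - 32372 = (134/(-15) - 37) - 32372 = (134*(-1/15) - 37) - 32372 = (-134/15 - 37) - 32372 = -689/15 - 32372 = -486269/15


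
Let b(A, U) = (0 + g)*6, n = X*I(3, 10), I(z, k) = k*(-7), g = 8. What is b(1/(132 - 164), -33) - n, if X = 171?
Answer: 12018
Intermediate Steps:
I(z, k) = -7*k
n = -11970 (n = 171*(-7*10) = 171*(-70) = -11970)
b(A, U) = 48 (b(A, U) = (0 + 8)*6 = 8*6 = 48)
b(1/(132 - 164), -33) - n = 48 - 1*(-11970) = 48 + 11970 = 12018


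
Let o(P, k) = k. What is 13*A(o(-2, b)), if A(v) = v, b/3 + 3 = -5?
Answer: -312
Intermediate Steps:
b = -24 (b = -9 + 3*(-5) = -9 - 15 = -24)
13*A(o(-2, b)) = 13*(-24) = -312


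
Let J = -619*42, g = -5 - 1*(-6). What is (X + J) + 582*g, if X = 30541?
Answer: 5125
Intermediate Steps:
g = 1 (g = -5 + 6 = 1)
J = -25998
(X + J) + 582*g = (30541 - 25998) + 582*1 = 4543 + 582 = 5125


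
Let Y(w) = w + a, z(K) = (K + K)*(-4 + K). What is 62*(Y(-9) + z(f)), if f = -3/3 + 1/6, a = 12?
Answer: 6169/9 ≈ 685.44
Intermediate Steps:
f = -⅚ (f = -3*⅓ + 1*(⅙) = -1 + ⅙ = -⅚ ≈ -0.83333)
z(K) = 2*K*(-4 + K) (z(K) = (2*K)*(-4 + K) = 2*K*(-4 + K))
Y(w) = 12 + w (Y(w) = w + 12 = 12 + w)
62*(Y(-9) + z(f)) = 62*((12 - 9) + 2*(-⅚)*(-4 - ⅚)) = 62*(3 + 2*(-⅚)*(-29/6)) = 62*(3 + 145/18) = 62*(199/18) = 6169/9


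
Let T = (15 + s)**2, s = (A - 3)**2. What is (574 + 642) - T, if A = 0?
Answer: 640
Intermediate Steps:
s = 9 (s = (0 - 3)**2 = (-3)**2 = 9)
T = 576 (T = (15 + 9)**2 = 24**2 = 576)
(574 + 642) - T = (574 + 642) - 1*576 = 1216 - 576 = 640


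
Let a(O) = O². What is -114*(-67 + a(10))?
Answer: -3762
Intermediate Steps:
-114*(-67 + a(10)) = -114*(-67 + 10²) = -114*(-67 + 100) = -114*33 = -3762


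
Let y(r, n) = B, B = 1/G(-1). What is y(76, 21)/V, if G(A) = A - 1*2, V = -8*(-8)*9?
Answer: -1/1728 ≈ -0.00057870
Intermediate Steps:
V = 576 (V = 64*9 = 576)
G(A) = -2 + A (G(A) = A - 2 = -2 + A)
B = -⅓ (B = 1/(-2 - 1) = 1/(-3) = -⅓ ≈ -0.33333)
y(r, n) = -⅓
y(76, 21)/V = -⅓/576 = -⅓*1/576 = -1/1728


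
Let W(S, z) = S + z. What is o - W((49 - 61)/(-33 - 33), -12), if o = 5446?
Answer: 60036/11 ≈ 5457.8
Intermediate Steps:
o - W((49 - 61)/(-33 - 33), -12) = 5446 - ((49 - 61)/(-33 - 33) - 12) = 5446 - (-12/(-66) - 12) = 5446 - (-12*(-1/66) - 12) = 5446 - (2/11 - 12) = 5446 - 1*(-130/11) = 5446 + 130/11 = 60036/11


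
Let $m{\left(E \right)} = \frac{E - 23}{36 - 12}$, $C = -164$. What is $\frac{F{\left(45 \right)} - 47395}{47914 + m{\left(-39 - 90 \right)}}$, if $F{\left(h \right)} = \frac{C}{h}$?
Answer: $- \frac{2132939}{2155845} \approx -0.98938$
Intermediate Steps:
$m{\left(E \right)} = - \frac{23}{24} + \frac{E}{24}$ ($m{\left(E \right)} = \frac{-23 + E}{24} = \left(-23 + E\right) \frac{1}{24} = - \frac{23}{24} + \frac{E}{24}$)
$F{\left(h \right)} = - \frac{164}{h}$
$\frac{F{\left(45 \right)} - 47395}{47914 + m{\left(-39 - 90 \right)}} = \frac{- \frac{164}{45} - 47395}{47914 + \left(- \frac{23}{24} + \frac{-39 - 90}{24}\right)} = \frac{\left(-164\right) \frac{1}{45} - 47395}{47914 + \left(- \frac{23}{24} + \frac{1}{24} \left(-129\right)\right)} = \frac{- \frac{164}{45} - 47395}{47914 - \frac{19}{3}} = - \frac{2132939}{45 \left(47914 - \frac{19}{3}\right)} = - \frac{2132939}{45 \cdot \frac{143723}{3}} = \left(- \frac{2132939}{45}\right) \frac{3}{143723} = - \frac{2132939}{2155845}$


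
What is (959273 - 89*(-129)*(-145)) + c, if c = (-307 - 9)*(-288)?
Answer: -614464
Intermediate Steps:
c = 91008 (c = -316*(-288) = 91008)
(959273 - 89*(-129)*(-145)) + c = (959273 - 89*(-129)*(-145)) + 91008 = (959273 + 11481*(-145)) + 91008 = (959273 - 1664745) + 91008 = -705472 + 91008 = -614464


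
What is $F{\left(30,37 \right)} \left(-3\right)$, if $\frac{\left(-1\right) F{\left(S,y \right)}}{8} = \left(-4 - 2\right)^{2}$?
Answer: $864$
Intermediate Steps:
$F{\left(S,y \right)} = -288$ ($F{\left(S,y \right)} = - 8 \left(-4 - 2\right)^{2} = - 8 \left(-6\right)^{2} = \left(-8\right) 36 = -288$)
$F{\left(30,37 \right)} \left(-3\right) = \left(-288\right) \left(-3\right) = 864$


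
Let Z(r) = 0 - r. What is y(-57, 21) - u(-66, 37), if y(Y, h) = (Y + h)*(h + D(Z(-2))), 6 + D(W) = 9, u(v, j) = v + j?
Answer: -835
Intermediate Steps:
u(v, j) = j + v
Z(r) = -r
D(W) = 3 (D(W) = -6 + 9 = 3)
y(Y, h) = (3 + h)*(Y + h) (y(Y, h) = (Y + h)*(h + 3) = (Y + h)*(3 + h) = (3 + h)*(Y + h))
y(-57, 21) - u(-66, 37) = (21² + 3*(-57) + 3*21 - 57*21) - (37 - 66) = (441 - 171 + 63 - 1197) - 1*(-29) = -864 + 29 = -835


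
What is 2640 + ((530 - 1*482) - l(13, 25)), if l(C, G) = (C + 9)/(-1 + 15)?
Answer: 18805/7 ≈ 2686.4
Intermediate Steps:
l(C, G) = 9/14 + C/14 (l(C, G) = (9 + C)/14 = (9 + C)*(1/14) = 9/14 + C/14)
2640 + ((530 - 1*482) - l(13, 25)) = 2640 + ((530 - 1*482) - (9/14 + (1/14)*13)) = 2640 + ((530 - 482) - (9/14 + 13/14)) = 2640 + (48 - 1*11/7) = 2640 + (48 - 11/7) = 2640 + 325/7 = 18805/7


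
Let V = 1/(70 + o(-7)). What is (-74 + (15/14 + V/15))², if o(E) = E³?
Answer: 356751760369/67076100 ≈ 5318.6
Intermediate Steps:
V = -1/273 (V = 1/(70 + (-7)³) = 1/(70 - 343) = 1/(-273) = -1/273 ≈ -0.0036630)
(-74 + (15/14 + V/15))² = (-74 + (15/14 - 1/273/15))² = (-74 + (15*(1/14) - 1/273*1/15))² = (-74 + (15/14 - 1/4095))² = (-74 + 8773/8190)² = (-597287/8190)² = 356751760369/67076100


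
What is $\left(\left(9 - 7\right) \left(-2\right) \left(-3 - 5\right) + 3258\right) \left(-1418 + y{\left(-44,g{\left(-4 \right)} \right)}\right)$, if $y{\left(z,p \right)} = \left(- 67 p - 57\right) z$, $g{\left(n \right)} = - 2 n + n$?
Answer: $42381780$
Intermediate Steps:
$g{\left(n \right)} = - n$
$y{\left(z,p \right)} = z \left(-57 - 67 p\right)$ ($y{\left(z,p \right)} = \left(-57 - 67 p\right) z = z \left(-57 - 67 p\right)$)
$\left(\left(9 - 7\right) \left(-2\right) \left(-3 - 5\right) + 3258\right) \left(-1418 + y{\left(-44,g{\left(-4 \right)} \right)}\right) = \left(\left(9 - 7\right) \left(-2\right) \left(-3 - 5\right) + 3258\right) \left(-1418 - - 44 \left(57 + 67 \left(\left(-1\right) \left(-4\right)\right)\right)\right) = \left(2 \left(-2\right) \left(-8\right) + 3258\right) \left(-1418 - - 44 \left(57 + 67 \cdot 4\right)\right) = \left(\left(-4\right) \left(-8\right) + 3258\right) \left(-1418 - - 44 \left(57 + 268\right)\right) = \left(32 + 3258\right) \left(-1418 - \left(-44\right) 325\right) = 3290 \left(-1418 + 14300\right) = 3290 \cdot 12882 = 42381780$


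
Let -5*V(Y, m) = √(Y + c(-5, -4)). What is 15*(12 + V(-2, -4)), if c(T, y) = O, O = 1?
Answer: 180 - 3*I ≈ 180.0 - 3.0*I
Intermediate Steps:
c(T, y) = 1
V(Y, m) = -√(1 + Y)/5 (V(Y, m) = -√(Y + 1)/5 = -√(1 + Y)/5)
15*(12 + V(-2, -4)) = 15*(12 - √(1 - 2)/5) = 15*(12 - I/5) = 180 - 3*I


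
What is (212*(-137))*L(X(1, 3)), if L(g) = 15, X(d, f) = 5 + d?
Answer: -435660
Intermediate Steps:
(212*(-137))*L(X(1, 3)) = (212*(-137))*15 = -29044*15 = -435660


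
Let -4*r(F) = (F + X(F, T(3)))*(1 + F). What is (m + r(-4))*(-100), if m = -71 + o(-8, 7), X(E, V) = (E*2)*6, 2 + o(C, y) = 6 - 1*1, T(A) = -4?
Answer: 10700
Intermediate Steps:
o(C, y) = 3 (o(C, y) = -2 + (6 - 1*1) = -2 + (6 - 1) = -2 + 5 = 3)
X(E, V) = 12*E (X(E, V) = (2*E)*6 = 12*E)
m = -68 (m = -71 + 3 = -68)
r(F) = -13*F*(1 + F)/4 (r(F) = -(F + 12*F)*(1 + F)/4 = -13*F*(1 + F)/4)
(m + r(-4))*(-100) = (-68 + (13/4)*(-4)*(-1 - 1*(-4)))*(-100) = (-68 + (13/4)*(-4)*(-1 + 4))*(-100) = (-68 + (13/4)*(-4)*3)*(-100) = (-68 - 39)*(-100) = -107*(-100) = 10700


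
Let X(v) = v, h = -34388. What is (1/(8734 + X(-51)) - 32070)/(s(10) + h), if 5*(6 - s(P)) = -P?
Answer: 278463809/298521540 ≈ 0.93281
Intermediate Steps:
s(P) = 6 + P/5 (s(P) = 6 - (-1)*P/5 = 6 + P/5)
(1/(8734 + X(-51)) - 32070)/(s(10) + h) = (1/(8734 - 51) - 32070)/((6 + (⅕)*10) - 34388) = (1/8683 - 32070)/((6 + 2) - 34388) = (1/8683 - 32070)/(8 - 34388) = -278463809/8683/(-34380) = -278463809/8683*(-1/34380) = 278463809/298521540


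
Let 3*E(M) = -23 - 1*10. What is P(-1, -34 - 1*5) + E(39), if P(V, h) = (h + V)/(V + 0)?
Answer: 29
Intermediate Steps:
P(V, h) = (V + h)/V
E(M) = -11 (E(M) = (-23 - 1*10)/3 = (-23 - 10)/3 = (1/3)*(-33) = -11)
P(-1, -34 - 1*5) + E(39) = (-1 + (-34 - 1*5))/(-1) - 11 = -(-1 + (-34 - 5)) - 11 = -(-1 - 39) - 11 = -1*(-40) - 11 = 40 - 11 = 29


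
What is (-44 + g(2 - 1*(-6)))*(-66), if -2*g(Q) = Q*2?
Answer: 3432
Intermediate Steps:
g(Q) = -Q (g(Q) = -Q*2/2 = -Q)
(-44 + g(2 - 1*(-6)))*(-66) = (-44 - (2 - 1*(-6)))*(-66) = (-44 - (2 + 6))*(-66) = (-44 - 1*8)*(-66) = (-44 - 8)*(-66) = -52*(-66) = 3432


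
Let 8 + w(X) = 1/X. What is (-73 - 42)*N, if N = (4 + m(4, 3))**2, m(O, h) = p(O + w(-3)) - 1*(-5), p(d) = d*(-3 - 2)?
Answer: -973360/9 ≈ -1.0815e+5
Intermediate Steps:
w(X) = -8 + 1/X
p(d) = -5*d (p(d) = d*(-5) = -5*d)
m(O, h) = 140/3 - 5*O (m(O, h) = -5*(O + (-8 + 1/(-3))) - 1*(-5) = -5*(O + (-8 - 1/3)) + 5 = -5*(O - 25/3) + 5 = -5*(-25/3 + O) + 5 = (125/3 - 5*O) + 5 = 140/3 - 5*O)
N = 8464/9 (N = (4 + (140/3 - 5*4))**2 = (4 + (140/3 - 20))**2 = (4 + 80/3)**2 = (92/3)**2 = 8464/9 ≈ 940.44)
(-73 - 42)*N = (-73 - 42)*(8464/9) = -115*8464/9 = -973360/9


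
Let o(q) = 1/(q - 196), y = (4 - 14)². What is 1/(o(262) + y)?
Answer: 66/6601 ≈ 0.0099985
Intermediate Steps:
y = 100 (y = (-10)² = 100)
o(q) = 1/(-196 + q)
1/(o(262) + y) = 1/(1/(-196 + 262) + 100) = 1/(1/66 + 100) = 1/(6601/66) = 66/6601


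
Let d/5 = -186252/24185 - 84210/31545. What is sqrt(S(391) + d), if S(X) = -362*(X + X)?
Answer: I*sqrt(29297164351820747970)/10172211 ≈ 532.11*I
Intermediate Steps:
S(X) = -724*X
d = -527462546/10172211 (d = 5*(-186252/24185 - 84210/31545) = 5*(-186252*1/24185 - 84210*1/31545) = 5*(-186252/24185 - 5614/2103) = 5*(-527462546/50861055) = -527462546/10172211 ≈ -51.853)
sqrt(S(391) + d) = sqrt(-724*391 - 527462546/10172211) = sqrt(-283084 - 527462546/10172211) = sqrt(-2880117641270/10172211) = I*sqrt(29297164351820747970)/10172211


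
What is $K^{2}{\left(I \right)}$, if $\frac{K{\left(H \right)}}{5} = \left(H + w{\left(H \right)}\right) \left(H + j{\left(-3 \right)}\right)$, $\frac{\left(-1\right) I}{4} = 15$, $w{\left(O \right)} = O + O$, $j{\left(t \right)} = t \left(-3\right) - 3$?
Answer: $2361960000$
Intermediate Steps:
$j{\left(t \right)} = -3 - 3 t$ ($j{\left(t \right)} = - 3 t - 3 = -3 - 3 t$)
$w{\left(O \right)} = 2 O$
$I = -60$ ($I = \left(-4\right) 15 = -60$)
$K{\left(H \right)} = 15 H \left(6 + H\right)$ ($K{\left(H \right)} = 5 \left(H + 2 H\right) \left(H - -6\right) = 5 \cdot 3 H \left(H + \left(-3 + 9\right)\right) = 5 \cdot 3 H \left(H + 6\right) = 5 \cdot 3 H \left(6 + H\right) = 15 H \left(6 + H\right)$)
$K^{2}{\left(I \right)} = \left(15 \left(-60\right) \left(6 - 60\right)\right)^{2} = \left(15 \left(-60\right) \left(-54\right)\right)^{2} = 48600^{2} = 2361960000$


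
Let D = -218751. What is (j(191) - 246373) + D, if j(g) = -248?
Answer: -465372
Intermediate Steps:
(j(191) - 246373) + D = (-248 - 246373) - 218751 = -246621 - 218751 = -465372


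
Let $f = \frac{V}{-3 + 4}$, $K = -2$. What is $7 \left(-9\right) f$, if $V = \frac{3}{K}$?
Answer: $\frac{189}{2} \approx 94.5$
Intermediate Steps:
$V = - \frac{3}{2}$ ($V = \frac{3}{-2} = 3 \left(- \frac{1}{2}\right) = - \frac{3}{2} \approx -1.5$)
$f = - \frac{3}{2}$ ($f = \frac{1}{-3 + 4} \left(- \frac{3}{2}\right) = 1^{-1} \left(- \frac{3}{2}\right) = 1 \left(- \frac{3}{2}\right) = - \frac{3}{2} \approx -1.5$)
$7 \left(-9\right) f = 7 \left(-9\right) \left(- \frac{3}{2}\right) = \left(-63\right) \left(- \frac{3}{2}\right) = \frac{189}{2}$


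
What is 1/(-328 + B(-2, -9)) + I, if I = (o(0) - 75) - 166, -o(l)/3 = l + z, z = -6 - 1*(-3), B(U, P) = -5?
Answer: -77257/333 ≈ -232.00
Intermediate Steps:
z = -3 (z = -6 + 3 = -3)
o(l) = 9 - 3*l (o(l) = -3*(l - 3) = -3*(-3 + l) = 9 - 3*l)
I = -232 (I = ((9 - 3*0) - 75) - 166 = ((9 + 0) - 75) - 166 = (9 - 75) - 166 = -66 - 166 = -232)
1/(-328 + B(-2, -9)) + I = 1/(-328 - 5) - 232 = 1/(-333) - 232 = -1/333 - 232 = -77257/333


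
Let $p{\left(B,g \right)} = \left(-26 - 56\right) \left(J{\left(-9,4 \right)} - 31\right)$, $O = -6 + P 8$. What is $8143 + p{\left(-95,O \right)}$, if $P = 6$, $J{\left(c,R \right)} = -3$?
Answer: $10931$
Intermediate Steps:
$O = 42$ ($O = -6 + 6 \cdot 8 = -6 + 48 = 42$)
$p{\left(B,g \right)} = 2788$ ($p{\left(B,g \right)} = \left(-26 - 56\right) \left(-3 - 31\right) = \left(-82\right) \left(-34\right) = 2788$)
$8143 + p{\left(-95,O \right)} = 8143 + 2788 = 10931$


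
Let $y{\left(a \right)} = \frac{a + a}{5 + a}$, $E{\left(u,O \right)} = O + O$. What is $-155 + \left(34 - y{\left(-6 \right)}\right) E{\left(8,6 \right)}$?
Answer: $109$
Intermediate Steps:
$E{\left(u,O \right)} = 2 O$
$y{\left(a \right)} = \frac{2 a}{5 + a}$
$-155 + \left(34 - y{\left(-6 \right)}\right) E{\left(8,6 \right)} = -155 + \left(34 - 2 \left(-6\right) \frac{1}{5 - 6}\right) 2 \cdot 6 = -155 + \left(34 - 2 \left(-6\right) \frac{1}{-1}\right) 12 = -155 + \left(34 - 2 \left(-6\right) \left(-1\right)\right) 12 = -155 + \left(34 - 12\right) 12 = -155 + 22 \cdot 12 = -155 + 264 = 109$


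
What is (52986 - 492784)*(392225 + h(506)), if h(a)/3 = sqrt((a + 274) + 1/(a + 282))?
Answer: -172499770550 - 659697*sqrt(121084277)/197 ≈ -1.7254e+11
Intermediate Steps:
h(a) = 3*sqrt(274 + a + 1/(282 + a)) (h(a) = 3*sqrt((a + 274) + 1/(a + 282)) = 3*sqrt((274 + a) + 1/(282 + a)) = 3*sqrt(274 + a + 1/(282 + a)))
(52986 - 492784)*(392225 + h(506)) = (52986 - 492784)*(392225 + 3*sqrt((1 + (274 + 506)*(282 + 506))/(282 + 506))) = -439798*(392225 + 3*sqrt((1 + 780*788)/788)) = -439798*(392225 + 3*sqrt((1 + 614640)/788)) = -439798*(392225 + 3*sqrt((1/788)*614641)) = -439798*(392225 + 3*sqrt(614641/788)) = -439798*(392225 + 3*(sqrt(121084277)/394)) = -439798*(392225 + 3*sqrt(121084277)/394) = -172499770550 - 659697*sqrt(121084277)/197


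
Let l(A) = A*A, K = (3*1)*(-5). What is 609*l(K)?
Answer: 137025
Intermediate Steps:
K = -15 (K = 3*(-5) = -15)
l(A) = A²
609*l(K) = 609*(-15)² = 609*225 = 137025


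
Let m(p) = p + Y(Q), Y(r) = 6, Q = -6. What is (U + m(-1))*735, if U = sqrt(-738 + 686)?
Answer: 3675 + 1470*I*sqrt(13) ≈ 3675.0 + 5300.2*I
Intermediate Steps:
U = 2*I*sqrt(13) (U = sqrt(-52) = 2*I*sqrt(13) ≈ 7.2111*I)
m(p) = 6 + p (m(p) = p + 6 = 6 + p)
(U + m(-1))*735 = (2*I*sqrt(13) + (6 - 1))*735 = (2*I*sqrt(13) + 5)*735 = (5 + 2*I*sqrt(13))*735 = 3675 + 1470*I*sqrt(13)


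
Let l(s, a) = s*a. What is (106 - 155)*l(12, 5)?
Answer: -2940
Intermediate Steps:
l(s, a) = a*s
(106 - 155)*l(12, 5) = (106 - 155)*(5*12) = -49*60 = -2940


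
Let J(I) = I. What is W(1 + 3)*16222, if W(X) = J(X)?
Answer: 64888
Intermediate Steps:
W(X) = X
W(1 + 3)*16222 = (1 + 3)*16222 = 4*16222 = 64888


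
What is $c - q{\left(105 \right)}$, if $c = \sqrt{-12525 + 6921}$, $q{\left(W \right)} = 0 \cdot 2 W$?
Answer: $2 i \sqrt{1401} \approx 74.86 i$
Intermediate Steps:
$q{\left(W \right)} = 0$ ($q{\left(W \right)} = 0 W = 0$)
$c = 2 i \sqrt{1401}$ ($c = \sqrt{-5604} = 2 i \sqrt{1401} \approx 74.86 i$)
$c - q{\left(105 \right)} = 2 i \sqrt{1401} - 0 = 2 i \sqrt{1401} + 0 = 2 i \sqrt{1401}$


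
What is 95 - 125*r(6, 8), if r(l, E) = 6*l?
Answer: -4405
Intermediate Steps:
95 - 125*r(6, 8) = 95 - 750*6 = 95 - 125*36 = 95 - 4500 = -4405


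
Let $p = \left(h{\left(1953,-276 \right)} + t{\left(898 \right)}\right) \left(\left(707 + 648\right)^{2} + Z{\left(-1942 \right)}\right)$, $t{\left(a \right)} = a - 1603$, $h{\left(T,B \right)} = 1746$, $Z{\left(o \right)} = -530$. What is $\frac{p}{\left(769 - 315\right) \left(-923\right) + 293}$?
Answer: $- \frac{636916765}{139583} \approx -4563.0$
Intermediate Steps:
$t{\left(a \right)} = -1603 + a$
$p = 1910750295$ ($p = \left(1746 + \left(-1603 + 898\right)\right) \left(\left(707 + 648\right)^{2} - 530\right) = \left(1746 - 705\right) \left(1355^{2} - 530\right) = 1041 \left(1836025 - 530\right) = 1041 \cdot 1835495 = 1910750295$)
$\frac{p}{\left(769 - 315\right) \left(-923\right) + 293} = \frac{1910750295}{\left(769 - 315\right) \left(-923\right) + 293} = \frac{1910750295}{454 \left(-923\right) + 293} = \frac{1910750295}{-419042 + 293} = \frac{1910750295}{-418749} = 1910750295 \left(- \frac{1}{418749}\right) = - \frac{636916765}{139583}$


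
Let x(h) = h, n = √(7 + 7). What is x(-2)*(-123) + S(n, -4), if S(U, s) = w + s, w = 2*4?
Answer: 250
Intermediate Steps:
w = 8
n = √14 ≈ 3.7417
S(U, s) = 8 + s
x(-2)*(-123) + S(n, -4) = -2*(-123) + (8 - 4) = 246 + 4 = 250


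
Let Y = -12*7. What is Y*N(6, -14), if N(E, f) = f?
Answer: 1176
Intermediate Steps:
Y = -84
Y*N(6, -14) = -84*(-14) = 1176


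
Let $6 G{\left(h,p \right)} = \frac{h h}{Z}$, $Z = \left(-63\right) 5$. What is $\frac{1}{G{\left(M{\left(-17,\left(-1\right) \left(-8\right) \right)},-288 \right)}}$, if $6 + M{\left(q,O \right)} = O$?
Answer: $- \frac{945}{2} \approx -472.5$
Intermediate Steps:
$Z = -315$
$M{\left(q,O \right)} = -6 + O$
$G{\left(h,p \right)} = - \frac{h^{2}}{1890}$ ($G{\left(h,p \right)} = \frac{h h \frac{1}{-315}}{6} = \frac{h^{2} \left(- \frac{1}{315}\right)}{6} = \frac{\left(- \frac{1}{315}\right) h^{2}}{6} = - \frac{h^{2}}{1890}$)
$\frac{1}{G{\left(M{\left(-17,\left(-1\right) \left(-8\right) \right)},-288 \right)}} = \frac{1}{\left(- \frac{1}{1890}\right) \left(-6 - -8\right)^{2}} = \frac{1}{\left(- \frac{1}{1890}\right) \left(-6 + 8\right)^{2}} = \frac{1}{\left(- \frac{1}{1890}\right) 2^{2}} = \frac{1}{\left(- \frac{1}{1890}\right) 4} = \frac{1}{- \frac{2}{945}} = - \frac{945}{2}$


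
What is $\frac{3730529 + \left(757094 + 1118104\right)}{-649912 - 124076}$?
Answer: $- \frac{5605727}{773988} \approx -7.2427$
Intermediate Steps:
$\frac{3730529 + \left(757094 + 1118104\right)}{-649912 - 124076} = \frac{3730529 + 1875198}{-773988} = 5605727 \left(- \frac{1}{773988}\right) = - \frac{5605727}{773988}$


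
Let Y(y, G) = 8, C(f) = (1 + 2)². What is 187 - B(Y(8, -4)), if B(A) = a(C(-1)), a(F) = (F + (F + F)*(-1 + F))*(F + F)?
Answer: -2567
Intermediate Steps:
C(f) = 9 (C(f) = 3² = 9)
a(F) = 2*F*(F + 2*F*(-1 + F)) (a(F) = (F + (2*F)*(-1 + F))*(2*F) = (F + 2*F*(-1 + F))*(2*F) = 2*F*(F + 2*F*(-1 + F)))
B(A) = 2754 (B(A) = 9²*(-2 + 4*9) = 81*(-2 + 36) = 81*34 = 2754)
187 - B(Y(8, -4)) = 187 - 1*2754 = 187 - 2754 = -2567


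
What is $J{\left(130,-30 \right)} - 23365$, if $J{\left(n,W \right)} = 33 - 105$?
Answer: $-23437$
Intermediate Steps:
$J{\left(n,W \right)} = -72$
$J{\left(130,-30 \right)} - 23365 = -72 - 23365 = -23437$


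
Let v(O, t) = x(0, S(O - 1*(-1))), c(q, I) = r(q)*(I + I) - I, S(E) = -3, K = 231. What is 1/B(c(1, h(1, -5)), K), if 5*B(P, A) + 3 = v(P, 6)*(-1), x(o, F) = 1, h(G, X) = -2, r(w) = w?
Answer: -5/4 ≈ -1.2500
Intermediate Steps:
c(q, I) = -I + 2*I*q (c(q, I) = q*(I + I) - I = q*(2*I) - I = 2*I*q - I = -I + 2*I*q)
v(O, t) = 1
B(P, A) = -⅘ (B(P, A) = -⅗ + (1*(-1))/5 = -⅗ + (⅕)*(-1) = -⅗ - ⅕ = -⅘)
1/B(c(1, h(1, -5)), K) = 1/(-⅘) = -5/4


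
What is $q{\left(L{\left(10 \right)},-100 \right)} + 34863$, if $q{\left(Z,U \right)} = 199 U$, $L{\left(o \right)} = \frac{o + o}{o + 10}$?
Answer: $14963$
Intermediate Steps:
$L{\left(o \right)} = \frac{2 o}{10 + o}$
$q{\left(L{\left(10 \right)},-100 \right)} + 34863 = 199 \left(-100\right) + 34863 = -19900 + 34863 = 14963$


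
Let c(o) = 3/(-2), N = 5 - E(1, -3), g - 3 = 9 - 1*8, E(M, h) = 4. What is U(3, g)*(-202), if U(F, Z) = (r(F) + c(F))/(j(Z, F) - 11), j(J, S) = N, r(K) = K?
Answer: 303/10 ≈ 30.300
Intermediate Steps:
g = 4 (g = 3 + (9 - 1*8) = 3 + (9 - 8) = 3 + 1 = 4)
N = 1 (N = 5 - 1*4 = 5 - 4 = 1)
j(J, S) = 1
c(o) = -3/2 (c(o) = 3*(-½) = -3/2)
U(F, Z) = 3/20 - F/10 (U(F, Z) = (F - 3/2)/(1 - 11) = (-3/2 + F)/(-10) = (-3/2 + F)*(-⅒) = 3/20 - F/10)
U(3, g)*(-202) = (3/20 - ⅒*3)*(-202) = (3/20 - 3/10)*(-202) = -3/20*(-202) = 303/10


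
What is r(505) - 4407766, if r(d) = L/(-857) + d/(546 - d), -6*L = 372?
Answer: -154875238615/35137 ≈ -4.4078e+6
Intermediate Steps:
L = -62 (L = -1/6*372 = -62)
r(d) = 62/857 + d/(546 - d) (r(d) = -62/(-857) + d/(546 - d) = -62*(-1/857) + d/(546 - d) = 62/857 + d/(546 - d))
r(505) - 4407766 = 3*(-11284 - 265*505)/(857*(-546 + 505)) - 4407766 = (3/857)*(-11284 - 133825)/(-41) - 4407766 = (3/857)*(-1/41)*(-145109) - 4407766 = 435327/35137 - 4407766 = -154875238615/35137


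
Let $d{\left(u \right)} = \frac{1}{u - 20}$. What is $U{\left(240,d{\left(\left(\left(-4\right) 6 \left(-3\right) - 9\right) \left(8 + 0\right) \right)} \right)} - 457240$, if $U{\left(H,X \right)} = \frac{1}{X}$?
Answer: $-456756$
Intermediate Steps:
$d{\left(u \right)} = \frac{1}{-20 + u}$ ($d{\left(u \right)} = \frac{1}{u - 20} = \frac{1}{-20 + u}$)
$U{\left(240,d{\left(\left(\left(-4\right) 6 \left(-3\right) - 9\right) \left(8 + 0\right) \right)} \right)} - 457240 = \frac{1}{\frac{1}{-20 + \left(\left(-4\right) 6 \left(-3\right) - 9\right) \left(8 + 0\right)}} - 457240 = \frac{1}{\frac{1}{-20 + \left(\left(-24\right) \left(-3\right) - 9\right) 8}} - 457240 = \frac{1}{\frac{1}{-20 + \left(72 - 9\right) 8}} - 457240 = \frac{1}{\frac{1}{-20 + 63 \cdot 8}} - 457240 = \frac{1}{\frac{1}{-20 + 504}} - 457240 = \frac{1}{\frac{1}{484}} - 457240 = 484 - 457240 = -456756$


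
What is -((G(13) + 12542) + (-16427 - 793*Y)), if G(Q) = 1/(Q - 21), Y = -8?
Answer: -19671/8 ≈ -2458.9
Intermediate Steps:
G(Q) = 1/(-21 + Q)
-((G(13) + 12542) + (-16427 - 793*Y)) = -((1/(-21 + 13) + 12542) + (-16427 - 793*(-8))) = -((1/(-8) + 12542) + (-16427 + 6344)) = -((-1/8 + 12542) - 10083) = -(100335/8 - 10083) = -1*19671/8 = -19671/8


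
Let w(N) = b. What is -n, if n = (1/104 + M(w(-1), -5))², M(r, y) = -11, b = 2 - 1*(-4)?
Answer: -1306449/10816 ≈ -120.79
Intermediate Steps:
b = 6 (b = 2 + 4 = 6)
w(N) = 6
n = 1306449/10816 (n = (1/104 - 11)² = (-1143/104)² = 1306449/10816 ≈ 120.79)
-n = -1*1306449/10816 = -1306449/10816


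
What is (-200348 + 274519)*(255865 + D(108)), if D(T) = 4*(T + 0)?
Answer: 19009804787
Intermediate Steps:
D(T) = 4*T
(-200348 + 274519)*(255865 + D(108)) = (-200348 + 274519)*(255865 + 4*108) = 74171*(255865 + 432) = 74171*256297 = 19009804787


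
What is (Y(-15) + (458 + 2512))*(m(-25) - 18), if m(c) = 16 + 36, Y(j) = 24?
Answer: 101796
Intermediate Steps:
m(c) = 52
(Y(-15) + (458 + 2512))*(m(-25) - 18) = (24 + (458 + 2512))*(52 - 18) = (24 + 2970)*34 = 2994*34 = 101796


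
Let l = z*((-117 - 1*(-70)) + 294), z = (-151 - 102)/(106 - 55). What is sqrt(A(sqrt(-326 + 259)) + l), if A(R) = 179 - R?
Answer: sqrt(-2721462 - 2601*I*sqrt(67))/51 ≈ 0.12652 - 32.347*I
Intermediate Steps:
z = -253/51 ≈ -4.9608
l = -62491/51 (l = -253*((-117 - 1*(-70)) + 294)/51 = -253*((-117 + 70) + 294)/51 = -253*(-47 + 294)/51 = -253/51*247 = -62491/51 ≈ -1225.3)
sqrt(A(sqrt(-326 + 259)) + l) = sqrt((179 - sqrt(-326 + 259)) - 62491/51) = sqrt((179 - sqrt(-67)) - 62491/51) = sqrt((179 - I*sqrt(67)) - 62491/51) = sqrt(-53362/51 - I*sqrt(67))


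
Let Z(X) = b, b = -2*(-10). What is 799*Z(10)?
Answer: 15980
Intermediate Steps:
b = 20
Z(X) = 20
799*Z(10) = 799*20 = 15980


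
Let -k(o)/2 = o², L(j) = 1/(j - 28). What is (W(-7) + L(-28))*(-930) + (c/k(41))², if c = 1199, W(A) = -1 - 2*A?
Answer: -238813142912/19780327 ≈ -12073.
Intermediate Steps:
L(j) = 1/(-28 + j)
k(o) = -2*o²
(W(-7) + L(-28))*(-930) + (c/k(41))² = ((-1 - 2*(-7)) + 1/(-28 - 28))*(-930) + (1199/((-2*41²)))² = ((-1 + 14) + 1/(-56))*(-930) + (1199/((-2*1681)))² = (13 - 1/56)*(-930) + (1199/(-3362))² = (727/56)*(-930) + (1199*(-1/3362))² = -338055/28 + (-1199/3362)² = -338055/28 + 1437601/11303044 = -238813142912/19780327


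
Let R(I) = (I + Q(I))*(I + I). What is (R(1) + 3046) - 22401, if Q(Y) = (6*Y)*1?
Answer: -19341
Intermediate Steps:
Q(Y) = 6*Y
R(I) = 14*I² (R(I) = (I + 6*I)*(I + I) = (7*I)*(2*I) = 14*I²)
(R(1) + 3046) - 22401 = (14*1² + 3046) - 22401 = (14*1 + 3046) - 22401 = (14 + 3046) - 22401 = 3060 - 22401 = -19341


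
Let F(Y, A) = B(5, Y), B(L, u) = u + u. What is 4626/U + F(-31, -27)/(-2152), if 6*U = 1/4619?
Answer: 137948541295/1076 ≈ 1.2820e+8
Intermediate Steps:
U = 1/27714 (U = (1/6)/4619 = (1/6)*(1/4619) = 1/27714 ≈ 3.6083e-5)
B(L, u) = 2*u
F(Y, A) = 2*Y
4626/U + F(-31, -27)/(-2152) = 4626/(1/27714) + (2*(-31))/(-2152) = 4626*27714 - 62*(-1/2152) = 128204964 + 31/1076 = 137948541295/1076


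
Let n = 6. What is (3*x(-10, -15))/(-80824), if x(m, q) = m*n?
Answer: 45/20206 ≈ 0.0022271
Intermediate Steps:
x(m, q) = 6*m (x(m, q) = m*6 = 6*m)
(3*x(-10, -15))/(-80824) = (3*(6*(-10)))/(-80824) = (3*(-60))*(-1/80824) = -180*(-1/80824) = 45/20206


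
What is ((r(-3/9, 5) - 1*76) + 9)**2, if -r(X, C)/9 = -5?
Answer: 484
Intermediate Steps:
r(X, C) = 45 (r(X, C) = -9*(-5) = 45)
((r(-3/9, 5) - 1*76) + 9)**2 = ((45 - 1*76) + 9)**2 = ((45 - 76) + 9)**2 = (-31 + 9)**2 = (-22)**2 = 484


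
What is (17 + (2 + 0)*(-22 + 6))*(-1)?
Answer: 15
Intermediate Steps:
(17 + (2 + 0)*(-22 + 6))*(-1) = (17 + 2*(-16))*(-1) = (17 - 32)*(-1) = -15*(-1) = 15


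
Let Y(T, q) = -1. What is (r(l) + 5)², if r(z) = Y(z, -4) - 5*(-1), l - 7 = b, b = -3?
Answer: 81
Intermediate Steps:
l = 4 (l = 7 - 3 = 4)
r(z) = 4 (r(z) = -1 - 5*(-1) = -1 + 5 = 4)
(r(l) + 5)² = (4 + 5)² = 9² = 81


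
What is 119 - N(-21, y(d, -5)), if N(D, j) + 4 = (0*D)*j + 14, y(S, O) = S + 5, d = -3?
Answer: 109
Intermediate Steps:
y(S, O) = 5 + S
N(D, j) = 10 (N(D, j) = -4 + ((0*D)*j + 14) = -4 + (0*j + 14) = -4 + (0 + 14) = -4 + 14 = 10)
119 - N(-21, y(d, -5)) = 119 - 1*10 = 119 - 10 = 109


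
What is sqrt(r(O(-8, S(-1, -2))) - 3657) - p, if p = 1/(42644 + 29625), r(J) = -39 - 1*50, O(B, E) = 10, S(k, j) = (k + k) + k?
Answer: -1/72269 + I*sqrt(3746) ≈ -1.3837e-5 + 61.205*I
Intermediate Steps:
S(k, j) = 3*k (S(k, j) = 2*k + k = 3*k)
r(J) = -89 (r(J) = -39 - 50 = -89)
p = 1/72269 ≈ 1.3837e-5
sqrt(r(O(-8, S(-1, -2))) - 3657) - p = sqrt(-89 - 3657) - 1*1/72269 = sqrt(-3746) - 1/72269 = I*sqrt(3746) - 1/72269 = -1/72269 + I*sqrt(3746)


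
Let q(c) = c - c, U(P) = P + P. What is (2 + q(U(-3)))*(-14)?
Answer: -28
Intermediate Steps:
U(P) = 2*P
q(c) = 0
(2 + q(U(-3)))*(-14) = (2 + 0)*(-14) = 2*(-14) = -28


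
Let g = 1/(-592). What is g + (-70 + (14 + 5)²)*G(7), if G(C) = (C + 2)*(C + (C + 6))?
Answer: 31008959/592 ≈ 52380.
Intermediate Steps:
G(C) = (2 + C)*(6 + 2*C) (G(C) = (2 + C)*(C + (6 + C)) = (2 + C)*(6 + 2*C))
g = -1/592 ≈ -0.0016892
g + (-70 + (14 + 5)²)*G(7) = -1/592 + (-70 + (14 + 5)²)*(12 + 2*7² + 10*7) = -1/592 + (-70 + 19²)*(12 + 2*49 + 70) = -1/592 + (-70 + 361)*(12 + 98 + 70) = -1/592 + 291*180 = -1/592 + 52380 = 31008959/592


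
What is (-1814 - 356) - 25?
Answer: -2195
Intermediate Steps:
(-1814 - 356) - 25 = -2170 - 25 = -2195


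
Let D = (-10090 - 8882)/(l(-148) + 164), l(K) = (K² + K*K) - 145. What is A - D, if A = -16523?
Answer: -241378183/14609 ≈ -16523.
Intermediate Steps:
l(K) = -145 + 2*K² (l(K) = (K² + K²) - 145 = 2*K² - 145 = -145 + 2*K²)
D = -6324/14609 (D = (-10090 - 8882)/((-145 + 2*(-148)²) + 164) = -18972/((-145 + 2*21904) + 164) = -18972/((-145 + 43808) + 164) = -18972/(43663 + 164) = -18972/43827 = -18972*1/43827 = -6324/14609 ≈ -0.43288)
A - D = -16523 - 1*(-6324/14609) = -16523 + 6324/14609 = -241378183/14609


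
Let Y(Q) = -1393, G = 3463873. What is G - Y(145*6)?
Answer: 3465266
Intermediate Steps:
G - Y(145*6) = 3463873 - 1*(-1393) = 3463873 + 1393 = 3465266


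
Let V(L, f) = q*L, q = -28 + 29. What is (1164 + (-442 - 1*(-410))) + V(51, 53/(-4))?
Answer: 1183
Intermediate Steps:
q = 1
V(L, f) = L (V(L, f) = 1*L = L)
(1164 + (-442 - 1*(-410))) + V(51, 53/(-4)) = (1164 + (-442 - 1*(-410))) + 51 = (1164 + (-442 + 410)) + 51 = (1164 - 32) + 51 = 1132 + 51 = 1183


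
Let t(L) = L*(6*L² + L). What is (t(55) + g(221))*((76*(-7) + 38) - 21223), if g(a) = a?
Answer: -21749488632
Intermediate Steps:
t(L) = L*(L + 6*L²)
(t(55) + g(221))*((76*(-7) + 38) - 21223) = (55²*(1 + 6*55) + 221)*((76*(-7) + 38) - 21223) = (3025*(1 + 330) + 221)*((-532 + 38) - 21223) = (3025*331 + 221)*(-494 - 21223) = (1001275 + 221)*(-21717) = 1001496*(-21717) = -21749488632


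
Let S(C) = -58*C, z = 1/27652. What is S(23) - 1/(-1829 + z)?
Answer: -67467698686/50575507 ≈ -1334.0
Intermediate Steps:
z = 1/27652 ≈ 3.6164e-5
S(23) - 1/(-1829 + z) = -58*23 - 1/(-1829 + 1/27652) = -1334 - 1/(-50575507/27652) = -1334 - 1*(-27652/50575507) = -1334 + 27652/50575507 = -67467698686/50575507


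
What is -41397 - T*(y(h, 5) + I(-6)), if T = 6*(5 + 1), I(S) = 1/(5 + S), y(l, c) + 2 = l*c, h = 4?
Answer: -42009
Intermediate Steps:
y(l, c) = -2 + c*l (y(l, c) = -2 + l*c = -2 + c*l)
T = 36 (T = 6*6 = 36)
-41397 - T*(y(h, 5) + I(-6)) = -41397 - 36*((-2 + 5*4) + 1/(5 - 6)) = -41397 - 36*((-2 + 20) + 1/(-1)) = -41397 - 36*(18 - 1) = -41397 - 36*17 = -41397 - 1*612 = -41397 - 612 = -42009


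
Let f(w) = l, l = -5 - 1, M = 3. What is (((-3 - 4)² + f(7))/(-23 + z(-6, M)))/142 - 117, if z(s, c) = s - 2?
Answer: -515077/4402 ≈ -117.01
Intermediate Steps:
l = -6
f(w) = -6
z(s, c) = -2 + s
(((-3 - 4)² + f(7))/(-23 + z(-6, M)))/142 - 117 = (((-3 - 4)² - 6)/(-23 + (-2 - 6)))/142 - 117 = (((-7)² - 6)/(-23 - 8))/142 - 117 = ((49 - 6)/(-31))/142 - 117 = (43*(-1/31))/142 - 117 = (1/142)*(-43/31) - 117 = -43/4402 - 117 = -515077/4402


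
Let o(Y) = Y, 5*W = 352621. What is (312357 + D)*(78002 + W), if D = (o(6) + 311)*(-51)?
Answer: 43991975178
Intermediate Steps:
W = 352621/5 (W = (⅕)*352621 = 352621/5 ≈ 70524.)
D = -16167 (D = (6 + 311)*(-51) = 317*(-51) = -16167)
(312357 + D)*(78002 + W) = (312357 - 16167)*(78002 + 352621/5) = 296190*(742631/5) = 43991975178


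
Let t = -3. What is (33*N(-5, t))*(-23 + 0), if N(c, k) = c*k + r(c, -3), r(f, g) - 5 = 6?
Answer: -19734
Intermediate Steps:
r(f, g) = 11 (r(f, g) = 5 + 6 = 11)
N(c, k) = 11 + c*k (N(c, k) = c*k + 11 = 11 + c*k)
(33*N(-5, t))*(-23 + 0) = (33*(11 - 5*(-3)))*(-23 + 0) = (33*(11 + 15))*(-23) = (33*26)*(-23) = 858*(-23) = -19734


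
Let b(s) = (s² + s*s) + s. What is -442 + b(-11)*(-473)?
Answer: -109705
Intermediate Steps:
b(s) = s + 2*s² (b(s) = (s² + s²) + s = 2*s² + s = s + 2*s²)
-442 + b(-11)*(-473) = -442 - 11*(1 + 2*(-11))*(-473) = -442 - 11*(1 - 22)*(-473) = -442 - 11*(-21)*(-473) = -442 + 231*(-473) = -442 - 109263 = -109705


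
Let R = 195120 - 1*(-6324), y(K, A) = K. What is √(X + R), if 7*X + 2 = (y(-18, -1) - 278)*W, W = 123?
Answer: √9615886/7 ≈ 442.99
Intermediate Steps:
R = 201444 (R = 195120 + 6324 = 201444)
X = -36410/7 (X = -2/7 + ((-18 - 278)*123)/7 = -2/7 + (-296*123)/7 = -2/7 + (⅐)*(-36408) = -2/7 - 36408/7 = -36410/7 ≈ -5201.4)
√(X + R) = √(-36410/7 + 201444) = √(1373698/7) = √9615886/7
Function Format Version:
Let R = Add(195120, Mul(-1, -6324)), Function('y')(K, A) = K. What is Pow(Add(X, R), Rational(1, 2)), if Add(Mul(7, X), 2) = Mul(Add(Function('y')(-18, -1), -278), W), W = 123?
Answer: Mul(Rational(1, 7), Pow(9615886, Rational(1, 2))) ≈ 442.99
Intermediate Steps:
R = 201444 (R = Add(195120, 6324) = 201444)
X = Rational(-36410, 7) (X = Add(Rational(-2, 7), Mul(Rational(1, 7), Mul(Add(-18, -278), 123))) = Add(Rational(-2, 7), Mul(Rational(1, 7), Mul(-296, 123))) = Add(Rational(-2, 7), Mul(Rational(1, 7), -36408)) = Add(Rational(-2, 7), Rational(-36408, 7)) = Rational(-36410, 7) ≈ -5201.4)
Pow(Add(X, R), Rational(1, 2)) = Pow(Add(Rational(-36410, 7), 201444), Rational(1, 2)) = Pow(Rational(1373698, 7), Rational(1, 2)) = Mul(Rational(1, 7), Pow(9615886, Rational(1, 2)))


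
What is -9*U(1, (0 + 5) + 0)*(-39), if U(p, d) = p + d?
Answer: 2106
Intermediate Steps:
U(p, d) = d + p
-9*U(1, (0 + 5) + 0)*(-39) = -9*(((0 + 5) + 0) + 1)*(-39) = -9*((5 + 0) + 1)*(-39) = -9*(5 + 1)*(-39) = -9*6*(-39) = -54*(-39) = 2106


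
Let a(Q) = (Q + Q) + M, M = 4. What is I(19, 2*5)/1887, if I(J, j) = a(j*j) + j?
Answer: 214/1887 ≈ 0.11341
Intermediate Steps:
a(Q) = 4 + 2*Q (a(Q) = (Q + Q) + 4 = 2*Q + 4 = 4 + 2*Q)
I(J, j) = 4 + j + 2*j² (I(J, j) = (4 + 2*(j*j)) + j = (4 + 2*j²) + j = 4 + j + 2*j²)
I(19, 2*5)/1887 = (4 + 2*5 + 2*(2*5)²)/1887 = (4 + 10 + 2*10²)*(1/1887) = (4 + 10 + 2*100)*(1/1887) = (4 + 10 + 200)*(1/1887) = 214*(1/1887) = 214/1887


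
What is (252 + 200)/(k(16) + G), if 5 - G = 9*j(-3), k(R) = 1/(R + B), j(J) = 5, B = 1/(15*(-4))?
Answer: -108367/9575 ≈ -11.318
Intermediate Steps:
B = -1/60 (B = 1/(-60) = -1/60 ≈ -0.016667)
k(R) = 1/(-1/60 + R) (k(R) = 1/(R - 1/60) = 1/(-1/60 + R))
G = -40 (G = 5 - 9*5 = 5 - 1*45 = 5 - 45 = -40)
(252 + 200)/(k(16) + G) = (252 + 200)/(60/(-1 + 60*16) - 40) = 452/(60/(-1 + 960) - 40) = 452/(60/959 - 40) = 452/(-38300/959) = 452*(-959/38300) = -108367/9575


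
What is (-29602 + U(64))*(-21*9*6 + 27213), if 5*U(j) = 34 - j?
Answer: -772147032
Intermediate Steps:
U(j) = 34/5 - j/5 (U(j) = (34 - j)/5 = 34/5 - j/5)
(-29602 + U(64))*(-21*9*6 + 27213) = (-29602 + (34/5 - 1/5*64))*(-21*9*6 + 27213) = (-29602 + (34/5 - 64/5))*(-189*6 + 27213) = (-29602 - 6)*(-1134 + 27213) = -29608*26079 = -772147032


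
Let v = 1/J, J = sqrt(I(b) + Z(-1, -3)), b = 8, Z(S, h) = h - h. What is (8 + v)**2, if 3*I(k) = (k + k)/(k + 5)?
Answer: (32 + sqrt(39))**2/16 ≈ 91.417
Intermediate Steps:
Z(S, h) = 0
I(k) = 2*k/(3*(5 + k)) (I(k) = ((k + k)/(k + 5))/3 = ((2*k)/(5 + k))/3 = (2*k/(5 + k))/3 = 2*k/(3*(5 + k)))
J = 4*sqrt(39)/39 (J = sqrt((2/3)*8/(5 + 8) + 0) = sqrt((2/3)*8/13 + 0) = sqrt((2/3)*8*(1/13) + 0) = sqrt(16/39 + 0) = sqrt(16/39) = 4*sqrt(39)/39 ≈ 0.64051)
v = sqrt(39)/4 (v = 1/(4*sqrt(39)/39) = sqrt(39)/4 ≈ 1.5612)
(8 + v)**2 = (8 + sqrt(39)/4)**2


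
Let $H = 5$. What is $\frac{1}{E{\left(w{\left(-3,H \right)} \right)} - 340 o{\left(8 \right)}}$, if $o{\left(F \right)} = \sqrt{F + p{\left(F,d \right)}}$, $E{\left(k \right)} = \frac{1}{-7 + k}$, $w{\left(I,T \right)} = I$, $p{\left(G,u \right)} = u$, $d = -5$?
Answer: $\frac{10}{34679999} - \frac{34000 \sqrt{3}}{34679999} \approx -0.0016978$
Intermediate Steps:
$o{\left(F \right)} = \sqrt{-5 + F}$ ($o{\left(F \right)} = \sqrt{F - 5} = \sqrt{-5 + F}$)
$\frac{1}{E{\left(w{\left(-3,H \right)} \right)} - 340 o{\left(8 \right)}} = \frac{1}{\frac{1}{-7 - 3} - 340 \sqrt{-5 + 8}} = \frac{1}{\frac{1}{-10} - 340 \sqrt{3}} = \frac{1}{- \frac{1}{10} - 340 \sqrt{3}}$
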